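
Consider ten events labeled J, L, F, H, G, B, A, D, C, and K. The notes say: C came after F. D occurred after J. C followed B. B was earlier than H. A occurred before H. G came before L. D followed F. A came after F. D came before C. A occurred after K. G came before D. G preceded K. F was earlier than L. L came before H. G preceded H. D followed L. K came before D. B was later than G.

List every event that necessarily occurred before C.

B, D, F, G, J, K, L

Directly stated before C: B, D, and F.
G reaches C via G → B → C.
J reaches C via J → D → C.
K reaches C via K → D → C.
Likewise L reaches C by chaining the stated constraints.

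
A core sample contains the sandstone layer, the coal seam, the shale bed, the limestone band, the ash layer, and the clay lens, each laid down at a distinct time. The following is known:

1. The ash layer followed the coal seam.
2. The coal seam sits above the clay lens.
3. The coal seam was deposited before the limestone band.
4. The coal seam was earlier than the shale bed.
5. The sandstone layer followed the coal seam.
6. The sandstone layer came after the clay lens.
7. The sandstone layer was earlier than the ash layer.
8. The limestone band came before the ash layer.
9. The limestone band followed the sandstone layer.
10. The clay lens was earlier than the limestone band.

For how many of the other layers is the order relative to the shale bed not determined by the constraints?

3

Forced before the shale bed: the clay lens and the coal seam.
That leaves the ash layer, the limestone band, and the sandstone layer with no forced order relative to the shale bed — 3.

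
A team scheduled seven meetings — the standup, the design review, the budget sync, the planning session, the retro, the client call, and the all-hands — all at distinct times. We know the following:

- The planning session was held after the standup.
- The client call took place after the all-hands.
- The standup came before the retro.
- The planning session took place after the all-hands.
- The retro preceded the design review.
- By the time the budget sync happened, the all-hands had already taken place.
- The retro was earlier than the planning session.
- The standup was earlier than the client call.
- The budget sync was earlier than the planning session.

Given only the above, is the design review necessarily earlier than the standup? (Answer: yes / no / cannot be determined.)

no

Tracing the constraints gives the standup → the retro → the design review, so the standup must come before the design review.
That means the design review cannot be before the standup.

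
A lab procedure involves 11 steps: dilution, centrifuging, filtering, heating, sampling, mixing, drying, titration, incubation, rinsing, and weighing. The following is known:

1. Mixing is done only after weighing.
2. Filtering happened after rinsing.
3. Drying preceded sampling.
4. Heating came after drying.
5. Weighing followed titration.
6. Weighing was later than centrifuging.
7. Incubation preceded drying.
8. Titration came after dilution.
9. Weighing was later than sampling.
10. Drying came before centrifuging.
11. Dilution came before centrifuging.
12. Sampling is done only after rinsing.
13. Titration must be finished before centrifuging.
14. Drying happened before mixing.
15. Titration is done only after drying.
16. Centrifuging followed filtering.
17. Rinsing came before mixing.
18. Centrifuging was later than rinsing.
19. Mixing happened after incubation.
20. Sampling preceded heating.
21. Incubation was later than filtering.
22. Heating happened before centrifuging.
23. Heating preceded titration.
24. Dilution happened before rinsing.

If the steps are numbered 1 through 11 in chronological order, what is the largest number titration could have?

Titration must come before centrifuging, mixing, and weighing — 3 steps forced after it.
Everything else can be placed before titration in some valid order, so titration can sit as late as position 11 − 3 = 8.

8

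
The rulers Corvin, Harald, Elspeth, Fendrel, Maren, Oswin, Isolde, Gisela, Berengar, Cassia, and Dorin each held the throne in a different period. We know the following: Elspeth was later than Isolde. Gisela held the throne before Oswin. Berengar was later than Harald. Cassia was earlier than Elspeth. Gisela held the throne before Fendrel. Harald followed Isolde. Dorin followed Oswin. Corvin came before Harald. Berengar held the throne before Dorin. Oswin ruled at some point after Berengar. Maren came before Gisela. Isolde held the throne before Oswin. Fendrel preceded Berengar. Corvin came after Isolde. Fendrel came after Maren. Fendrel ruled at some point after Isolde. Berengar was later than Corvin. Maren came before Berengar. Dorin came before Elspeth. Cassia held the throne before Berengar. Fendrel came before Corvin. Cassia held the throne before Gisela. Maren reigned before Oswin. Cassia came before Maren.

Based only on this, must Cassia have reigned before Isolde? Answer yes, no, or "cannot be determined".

No chain of stated constraints runs from Cassia to Isolde, and none runs from Isolde to Cassia either.
So the relative order of Cassia and Isolde is not fixed by the given facts.

cannot be determined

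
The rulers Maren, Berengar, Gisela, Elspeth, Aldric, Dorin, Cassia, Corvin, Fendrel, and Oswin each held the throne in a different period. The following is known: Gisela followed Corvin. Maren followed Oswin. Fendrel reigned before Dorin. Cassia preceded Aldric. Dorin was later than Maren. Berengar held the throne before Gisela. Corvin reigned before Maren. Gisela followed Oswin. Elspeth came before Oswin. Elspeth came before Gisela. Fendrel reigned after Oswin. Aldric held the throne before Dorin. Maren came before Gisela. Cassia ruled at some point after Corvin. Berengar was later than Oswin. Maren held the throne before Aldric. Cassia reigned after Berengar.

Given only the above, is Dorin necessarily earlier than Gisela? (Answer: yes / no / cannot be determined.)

No chain of stated constraints runs from Dorin to Gisela, and none runs from Gisela to Dorin either.
So the relative order of Dorin and Gisela is not fixed by the given facts.

cannot be determined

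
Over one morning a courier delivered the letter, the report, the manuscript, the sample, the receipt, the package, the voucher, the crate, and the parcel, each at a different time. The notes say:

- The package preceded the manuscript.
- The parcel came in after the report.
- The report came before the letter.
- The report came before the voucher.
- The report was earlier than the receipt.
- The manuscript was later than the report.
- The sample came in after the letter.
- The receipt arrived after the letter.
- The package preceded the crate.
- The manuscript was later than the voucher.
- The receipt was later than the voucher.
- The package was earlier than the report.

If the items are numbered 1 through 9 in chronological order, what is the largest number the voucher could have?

7

The voucher must come before the manuscript and the receipt — 2 items forced after it.
Everything else can be placed before the voucher in some valid order, so the voucher can sit as late as position 9 − 2 = 7.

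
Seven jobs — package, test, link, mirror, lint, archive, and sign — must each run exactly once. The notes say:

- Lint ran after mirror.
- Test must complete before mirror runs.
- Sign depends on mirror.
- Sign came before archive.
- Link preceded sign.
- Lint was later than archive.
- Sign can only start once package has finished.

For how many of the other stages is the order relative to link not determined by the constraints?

Forced after link: archive, lint, and sign.
That leaves mirror, package, and test with no forced order relative to link — 3.

3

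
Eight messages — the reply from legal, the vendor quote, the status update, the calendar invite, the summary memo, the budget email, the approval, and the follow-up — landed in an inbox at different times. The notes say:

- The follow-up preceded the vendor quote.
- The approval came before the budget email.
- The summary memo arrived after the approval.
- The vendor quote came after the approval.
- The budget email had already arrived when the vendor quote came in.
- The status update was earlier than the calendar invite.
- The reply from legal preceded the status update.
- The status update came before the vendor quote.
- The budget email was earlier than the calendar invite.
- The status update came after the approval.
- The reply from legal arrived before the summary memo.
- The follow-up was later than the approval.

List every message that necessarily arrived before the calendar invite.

the approval, the budget email, the reply from legal, the status update

Directly stated before the calendar invite: the budget email and the status update.
The approval reaches the calendar invite via the approval → the status update → the calendar invite.
The reply from legal reaches the calendar invite via the reply from legal → the status update → the calendar invite.
No chain forces the follow-up (or any of the others) ahead of the calendar invite.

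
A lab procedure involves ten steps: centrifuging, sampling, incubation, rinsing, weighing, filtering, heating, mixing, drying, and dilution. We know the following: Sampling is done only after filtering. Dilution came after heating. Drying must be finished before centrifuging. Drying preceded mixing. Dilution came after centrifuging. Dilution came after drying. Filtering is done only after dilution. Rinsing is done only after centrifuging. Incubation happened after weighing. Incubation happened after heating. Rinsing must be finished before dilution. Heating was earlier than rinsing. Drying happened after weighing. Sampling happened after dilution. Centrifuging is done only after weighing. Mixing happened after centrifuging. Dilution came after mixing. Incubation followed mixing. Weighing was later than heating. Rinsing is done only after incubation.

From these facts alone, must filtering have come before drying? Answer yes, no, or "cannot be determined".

no

Tracing the constraints gives drying → dilution → filtering, so drying must come before filtering.
That means filtering cannot be before drying.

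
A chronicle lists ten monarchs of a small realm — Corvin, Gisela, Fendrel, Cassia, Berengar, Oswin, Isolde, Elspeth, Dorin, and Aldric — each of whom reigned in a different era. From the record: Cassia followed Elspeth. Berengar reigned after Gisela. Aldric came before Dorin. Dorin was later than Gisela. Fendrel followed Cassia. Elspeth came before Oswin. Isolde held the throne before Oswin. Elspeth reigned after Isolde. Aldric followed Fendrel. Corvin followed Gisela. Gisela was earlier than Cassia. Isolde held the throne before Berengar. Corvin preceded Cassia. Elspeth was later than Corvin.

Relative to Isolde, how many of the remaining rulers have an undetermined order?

Forced after Isolde: Aldric, Berengar, Cassia, Dorin, Elspeth, Fendrel, and Oswin.
That leaves Corvin and Gisela with no forced order relative to Isolde — 2.

2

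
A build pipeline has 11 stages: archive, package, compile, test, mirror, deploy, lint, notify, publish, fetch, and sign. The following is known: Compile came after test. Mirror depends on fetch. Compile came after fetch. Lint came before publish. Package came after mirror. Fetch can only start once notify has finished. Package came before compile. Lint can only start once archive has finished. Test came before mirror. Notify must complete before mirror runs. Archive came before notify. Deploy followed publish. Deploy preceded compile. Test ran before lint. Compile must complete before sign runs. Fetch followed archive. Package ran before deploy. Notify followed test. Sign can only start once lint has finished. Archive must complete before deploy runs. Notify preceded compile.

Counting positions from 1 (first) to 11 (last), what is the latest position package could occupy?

Package must come before compile, deploy, and sign — 3 stages forced after it.
Everything else can be placed before package in some valid order, so package can sit as late as position 11 − 3 = 8.

8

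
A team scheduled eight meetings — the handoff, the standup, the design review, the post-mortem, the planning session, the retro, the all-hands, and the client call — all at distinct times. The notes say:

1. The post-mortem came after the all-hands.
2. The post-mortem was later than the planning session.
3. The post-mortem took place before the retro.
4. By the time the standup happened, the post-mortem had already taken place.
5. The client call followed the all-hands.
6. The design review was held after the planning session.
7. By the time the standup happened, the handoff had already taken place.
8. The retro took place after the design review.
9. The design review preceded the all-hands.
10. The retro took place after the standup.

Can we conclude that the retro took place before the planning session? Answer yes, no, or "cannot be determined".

no

Tracing the constraints gives the planning session → the post-mortem → the retro, so the planning session must come before the retro.
That means the retro cannot be before the planning session.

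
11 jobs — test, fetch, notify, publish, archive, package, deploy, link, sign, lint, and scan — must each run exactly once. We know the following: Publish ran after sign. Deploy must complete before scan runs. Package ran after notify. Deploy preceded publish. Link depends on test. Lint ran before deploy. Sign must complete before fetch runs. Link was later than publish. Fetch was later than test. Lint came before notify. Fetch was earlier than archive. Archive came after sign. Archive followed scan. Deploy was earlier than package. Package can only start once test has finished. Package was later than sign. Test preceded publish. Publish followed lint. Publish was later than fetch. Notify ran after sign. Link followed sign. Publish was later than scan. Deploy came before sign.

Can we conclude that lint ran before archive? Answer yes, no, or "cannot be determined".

yes

Chain the constraints: lint → deploy → sign → archive. Each link is directly stated, so lint comes before archive.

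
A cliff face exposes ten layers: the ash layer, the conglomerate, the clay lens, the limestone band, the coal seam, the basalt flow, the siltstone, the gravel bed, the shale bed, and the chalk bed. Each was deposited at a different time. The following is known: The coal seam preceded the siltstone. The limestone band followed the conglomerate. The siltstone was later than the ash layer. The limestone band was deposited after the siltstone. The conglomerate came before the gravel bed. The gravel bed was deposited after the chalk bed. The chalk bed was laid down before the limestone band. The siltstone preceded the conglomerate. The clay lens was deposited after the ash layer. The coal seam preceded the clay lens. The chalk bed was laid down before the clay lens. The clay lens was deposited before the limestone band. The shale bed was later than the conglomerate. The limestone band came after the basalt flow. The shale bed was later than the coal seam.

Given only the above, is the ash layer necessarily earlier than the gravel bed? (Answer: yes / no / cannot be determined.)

yes

Chain the constraints: the ash layer → the siltstone → the conglomerate → the gravel bed. Each link is directly stated, so the ash layer comes before the gravel bed.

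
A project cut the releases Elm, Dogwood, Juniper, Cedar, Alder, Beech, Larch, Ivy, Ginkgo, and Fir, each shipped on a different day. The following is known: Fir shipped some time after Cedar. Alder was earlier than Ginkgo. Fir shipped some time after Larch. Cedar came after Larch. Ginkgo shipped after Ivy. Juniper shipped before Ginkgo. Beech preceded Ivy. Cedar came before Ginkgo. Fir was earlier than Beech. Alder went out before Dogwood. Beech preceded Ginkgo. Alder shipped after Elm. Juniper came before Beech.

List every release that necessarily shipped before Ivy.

Beech, Cedar, Fir, Juniper, Larch

Directly stated before Ivy: Beech.
Cedar reaches Ivy via Cedar → Fir → Beech → Ivy.
Fir reaches Ivy via Fir → Beech → Ivy.
Juniper reaches Ivy via Juniper → Beech → Ivy.
Likewise Larch reaches Ivy by chaining the stated constraints.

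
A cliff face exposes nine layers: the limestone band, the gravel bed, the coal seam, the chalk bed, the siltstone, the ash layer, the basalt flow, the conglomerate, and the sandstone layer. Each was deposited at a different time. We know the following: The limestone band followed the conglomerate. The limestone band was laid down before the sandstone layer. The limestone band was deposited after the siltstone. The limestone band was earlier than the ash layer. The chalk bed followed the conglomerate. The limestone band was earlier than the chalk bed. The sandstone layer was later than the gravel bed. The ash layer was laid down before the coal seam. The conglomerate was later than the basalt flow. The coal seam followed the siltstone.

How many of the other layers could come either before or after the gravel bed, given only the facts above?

Forced after the gravel bed: the sandstone layer.
That leaves the ash layer, the basalt flow, the chalk bed, the coal seam, the conglomerate, the limestone band, and the siltstone with no forced order relative to the gravel bed — 7.

7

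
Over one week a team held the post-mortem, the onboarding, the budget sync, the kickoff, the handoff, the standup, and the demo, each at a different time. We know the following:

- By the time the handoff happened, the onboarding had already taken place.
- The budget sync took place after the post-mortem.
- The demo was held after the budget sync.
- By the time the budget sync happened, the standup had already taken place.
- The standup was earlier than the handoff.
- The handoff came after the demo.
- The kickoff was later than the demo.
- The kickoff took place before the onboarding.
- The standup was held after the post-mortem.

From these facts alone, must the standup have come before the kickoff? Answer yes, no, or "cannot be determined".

Chain the constraints: the standup → the budget sync → the demo → the kickoff. Each link is directly stated, so the standup comes before the kickoff.

yes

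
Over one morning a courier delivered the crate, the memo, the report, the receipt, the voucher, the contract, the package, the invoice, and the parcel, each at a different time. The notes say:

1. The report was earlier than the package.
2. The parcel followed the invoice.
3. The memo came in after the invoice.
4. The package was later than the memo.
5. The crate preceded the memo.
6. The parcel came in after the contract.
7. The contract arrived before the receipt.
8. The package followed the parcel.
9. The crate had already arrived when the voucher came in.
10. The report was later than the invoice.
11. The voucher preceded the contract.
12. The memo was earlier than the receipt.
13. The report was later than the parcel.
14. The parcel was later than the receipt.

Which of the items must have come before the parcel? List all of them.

the contract, the crate, the invoice, the memo, the receipt, the voucher

Directly stated before the parcel: the contract, the invoice, and the receipt.
The crate reaches the parcel via the crate → the memo → the receipt → the parcel.
The memo reaches the parcel via the memo → the receipt → the parcel.
The voucher reaches the parcel via the voucher → the contract → the parcel.
No chain forces the package (or any of the others) ahead of the parcel.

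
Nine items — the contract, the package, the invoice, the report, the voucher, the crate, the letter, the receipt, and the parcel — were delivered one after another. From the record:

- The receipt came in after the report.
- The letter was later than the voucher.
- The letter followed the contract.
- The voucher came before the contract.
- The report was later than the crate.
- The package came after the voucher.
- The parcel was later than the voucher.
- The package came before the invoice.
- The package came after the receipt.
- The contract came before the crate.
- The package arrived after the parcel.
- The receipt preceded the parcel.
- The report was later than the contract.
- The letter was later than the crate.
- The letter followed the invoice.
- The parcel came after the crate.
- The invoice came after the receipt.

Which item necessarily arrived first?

The voucher has a chain of constraints placing it before every other item, so the voucher must be first.

the voucher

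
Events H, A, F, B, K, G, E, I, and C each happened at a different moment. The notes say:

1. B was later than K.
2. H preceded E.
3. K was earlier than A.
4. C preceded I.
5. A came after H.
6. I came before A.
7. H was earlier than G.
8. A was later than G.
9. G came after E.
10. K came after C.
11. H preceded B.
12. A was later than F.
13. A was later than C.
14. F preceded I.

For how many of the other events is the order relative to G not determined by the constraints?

5

Forced before G: E and H; forced after G: A.
That leaves B, C, F, I, and K with no forced order relative to G — 5.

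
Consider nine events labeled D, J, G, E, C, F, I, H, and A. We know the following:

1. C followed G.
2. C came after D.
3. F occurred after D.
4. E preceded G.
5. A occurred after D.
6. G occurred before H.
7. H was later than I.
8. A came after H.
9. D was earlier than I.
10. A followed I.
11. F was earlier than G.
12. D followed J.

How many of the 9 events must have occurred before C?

5

Directly stated before C: D and G.
E reaches C via E → G → C.
F reaches C via F → G → C.
J reaches C via J → D → C.
That's D, E, F, G, and J — 5 in all.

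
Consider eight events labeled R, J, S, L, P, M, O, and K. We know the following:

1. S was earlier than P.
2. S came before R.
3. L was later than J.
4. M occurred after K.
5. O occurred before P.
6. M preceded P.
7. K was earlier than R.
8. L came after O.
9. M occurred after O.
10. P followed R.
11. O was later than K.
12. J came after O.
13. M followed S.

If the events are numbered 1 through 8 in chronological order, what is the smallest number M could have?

4

K, O, and S must all come before M — 3 forced predecessors.
Nothing else is forced ahead of M, so its earliest slot is position 3 + 1 = 4.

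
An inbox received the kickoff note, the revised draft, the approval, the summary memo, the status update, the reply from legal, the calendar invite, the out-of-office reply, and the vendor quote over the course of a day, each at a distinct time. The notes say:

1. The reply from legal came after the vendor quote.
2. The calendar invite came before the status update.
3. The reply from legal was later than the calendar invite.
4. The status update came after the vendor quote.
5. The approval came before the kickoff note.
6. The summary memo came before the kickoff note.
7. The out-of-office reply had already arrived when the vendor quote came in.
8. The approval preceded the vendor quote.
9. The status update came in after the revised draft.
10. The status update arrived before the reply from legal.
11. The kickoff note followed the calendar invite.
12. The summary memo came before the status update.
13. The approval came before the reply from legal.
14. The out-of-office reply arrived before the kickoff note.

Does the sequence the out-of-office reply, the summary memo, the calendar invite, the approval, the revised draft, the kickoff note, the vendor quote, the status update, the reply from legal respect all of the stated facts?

Check each stated constraint against the proposed order — e.g. the calendar invite is ahead of the reply from legal; the out-of-office reply is ahead of the vendor quote. Every pair is in the required order; nothing is violated.

yes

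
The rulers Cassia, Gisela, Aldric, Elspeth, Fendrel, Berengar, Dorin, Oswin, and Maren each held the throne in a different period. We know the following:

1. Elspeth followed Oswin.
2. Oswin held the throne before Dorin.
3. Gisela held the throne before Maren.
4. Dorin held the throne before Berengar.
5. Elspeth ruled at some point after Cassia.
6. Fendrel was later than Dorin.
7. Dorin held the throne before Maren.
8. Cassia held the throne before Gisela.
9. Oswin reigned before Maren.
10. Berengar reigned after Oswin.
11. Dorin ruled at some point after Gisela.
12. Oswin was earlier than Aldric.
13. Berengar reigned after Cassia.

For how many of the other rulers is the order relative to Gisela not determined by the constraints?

Forced before Gisela: Cassia; forced after Gisela: Berengar, Dorin, Fendrel, and Maren.
That leaves Aldric, Elspeth, and Oswin with no forced order relative to Gisela — 3.

3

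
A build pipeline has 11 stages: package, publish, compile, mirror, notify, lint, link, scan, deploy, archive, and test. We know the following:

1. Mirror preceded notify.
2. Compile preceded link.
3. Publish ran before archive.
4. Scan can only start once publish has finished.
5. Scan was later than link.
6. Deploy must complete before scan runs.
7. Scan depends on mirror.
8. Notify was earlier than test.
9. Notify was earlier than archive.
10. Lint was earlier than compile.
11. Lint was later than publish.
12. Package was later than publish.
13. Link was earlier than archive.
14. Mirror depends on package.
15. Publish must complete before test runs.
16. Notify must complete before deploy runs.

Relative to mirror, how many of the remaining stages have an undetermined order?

3

Forced before mirror: package and publish; forced after mirror: archive, deploy, notify, scan, and test.
That leaves compile, link, and lint with no forced order relative to mirror — 3.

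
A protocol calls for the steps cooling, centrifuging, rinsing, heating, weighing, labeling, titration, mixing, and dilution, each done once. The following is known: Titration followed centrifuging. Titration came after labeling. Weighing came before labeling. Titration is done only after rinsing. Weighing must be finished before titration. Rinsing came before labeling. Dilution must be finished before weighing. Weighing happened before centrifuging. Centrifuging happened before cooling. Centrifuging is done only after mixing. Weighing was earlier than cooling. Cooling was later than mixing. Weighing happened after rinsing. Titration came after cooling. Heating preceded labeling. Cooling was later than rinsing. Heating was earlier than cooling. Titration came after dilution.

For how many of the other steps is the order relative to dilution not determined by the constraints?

Forced after dilution: centrifuging, cooling, labeling, titration, and weighing.
That leaves heating, mixing, and rinsing with no forced order relative to dilution — 3.

3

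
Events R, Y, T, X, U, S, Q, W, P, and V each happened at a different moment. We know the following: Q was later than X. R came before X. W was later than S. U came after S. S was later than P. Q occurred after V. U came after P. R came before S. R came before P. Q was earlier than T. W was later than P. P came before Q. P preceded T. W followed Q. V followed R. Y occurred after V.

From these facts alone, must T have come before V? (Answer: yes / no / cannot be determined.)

Tracing the constraints gives V → Q → T, so V must come before T.
That means T cannot be before V.

no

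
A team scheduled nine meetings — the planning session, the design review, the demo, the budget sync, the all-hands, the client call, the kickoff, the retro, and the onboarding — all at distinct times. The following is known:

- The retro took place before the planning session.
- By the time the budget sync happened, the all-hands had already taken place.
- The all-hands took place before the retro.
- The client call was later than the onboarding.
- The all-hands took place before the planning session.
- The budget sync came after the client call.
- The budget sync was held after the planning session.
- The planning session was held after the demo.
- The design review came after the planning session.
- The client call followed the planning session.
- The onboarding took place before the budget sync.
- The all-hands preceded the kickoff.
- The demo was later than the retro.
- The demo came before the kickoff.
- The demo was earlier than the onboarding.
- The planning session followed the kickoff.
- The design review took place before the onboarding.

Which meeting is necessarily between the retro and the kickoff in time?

the demo

Tracing the constraints gives the retro → the demo → the kickoff, so the demo sits after the retro and before the kickoff.
No other meeting is forced both after the retro and before the kickoff.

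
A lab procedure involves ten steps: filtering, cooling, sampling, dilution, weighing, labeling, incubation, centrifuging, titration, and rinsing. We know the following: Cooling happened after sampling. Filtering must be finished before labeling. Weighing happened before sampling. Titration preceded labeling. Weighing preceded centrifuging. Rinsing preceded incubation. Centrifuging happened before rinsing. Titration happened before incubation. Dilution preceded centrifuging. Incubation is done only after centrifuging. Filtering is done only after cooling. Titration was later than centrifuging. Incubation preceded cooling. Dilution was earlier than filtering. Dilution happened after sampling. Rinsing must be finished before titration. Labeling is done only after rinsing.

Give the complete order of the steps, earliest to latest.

weighing, sampling, dilution, centrifuging, rinsing, titration, incubation, cooling, filtering, labeling

The constraints fix every adjacent pair, so only one ordering works:
weighing → sampling → dilution → centrifuging → rinsing → titration → incubation → cooling → filtering → labeling.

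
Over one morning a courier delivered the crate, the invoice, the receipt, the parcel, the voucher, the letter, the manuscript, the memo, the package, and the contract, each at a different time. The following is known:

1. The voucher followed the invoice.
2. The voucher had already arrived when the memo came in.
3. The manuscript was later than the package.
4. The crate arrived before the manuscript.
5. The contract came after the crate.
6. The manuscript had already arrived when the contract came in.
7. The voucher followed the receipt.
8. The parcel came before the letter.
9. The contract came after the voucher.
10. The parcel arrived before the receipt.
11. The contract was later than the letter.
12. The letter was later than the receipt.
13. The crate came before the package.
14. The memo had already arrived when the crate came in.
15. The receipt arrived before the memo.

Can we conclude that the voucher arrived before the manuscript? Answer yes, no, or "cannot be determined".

Chain the constraints: the voucher → the memo → the crate → the manuscript. Each link is directly stated, so the voucher comes before the manuscript.

yes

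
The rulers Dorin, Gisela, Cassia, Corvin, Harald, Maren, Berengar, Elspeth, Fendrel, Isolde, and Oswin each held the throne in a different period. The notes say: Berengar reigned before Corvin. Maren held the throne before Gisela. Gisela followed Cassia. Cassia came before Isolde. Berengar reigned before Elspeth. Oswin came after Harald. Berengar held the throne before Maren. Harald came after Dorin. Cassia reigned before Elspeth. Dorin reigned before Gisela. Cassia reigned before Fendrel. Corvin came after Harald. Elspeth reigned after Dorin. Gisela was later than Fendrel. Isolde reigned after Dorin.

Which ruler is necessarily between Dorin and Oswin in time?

Tracing the constraints gives Dorin → Harald → Oswin, so Harald sits after Dorin and before Oswin.
No other ruler is forced both after Dorin and before Oswin.

Harald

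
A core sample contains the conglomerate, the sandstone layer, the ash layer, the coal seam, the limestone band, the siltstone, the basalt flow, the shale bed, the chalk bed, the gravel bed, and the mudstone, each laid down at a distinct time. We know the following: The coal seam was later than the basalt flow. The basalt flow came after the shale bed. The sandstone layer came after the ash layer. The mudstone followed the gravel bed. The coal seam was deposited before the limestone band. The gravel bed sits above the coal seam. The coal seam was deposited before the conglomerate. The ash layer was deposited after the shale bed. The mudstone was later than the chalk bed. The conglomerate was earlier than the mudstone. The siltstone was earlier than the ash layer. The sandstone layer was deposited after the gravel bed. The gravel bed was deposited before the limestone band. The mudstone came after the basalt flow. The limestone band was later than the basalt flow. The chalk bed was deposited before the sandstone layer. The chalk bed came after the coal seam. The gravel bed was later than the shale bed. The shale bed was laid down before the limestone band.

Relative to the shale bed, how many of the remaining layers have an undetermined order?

1

Forced after the shale bed: the ash layer, the basalt flow, the chalk bed, the coal seam, the conglomerate, the gravel bed, the limestone band, the mudstone, and the sandstone layer.
That leaves the siltstone with no forced order relative to the shale bed — 1.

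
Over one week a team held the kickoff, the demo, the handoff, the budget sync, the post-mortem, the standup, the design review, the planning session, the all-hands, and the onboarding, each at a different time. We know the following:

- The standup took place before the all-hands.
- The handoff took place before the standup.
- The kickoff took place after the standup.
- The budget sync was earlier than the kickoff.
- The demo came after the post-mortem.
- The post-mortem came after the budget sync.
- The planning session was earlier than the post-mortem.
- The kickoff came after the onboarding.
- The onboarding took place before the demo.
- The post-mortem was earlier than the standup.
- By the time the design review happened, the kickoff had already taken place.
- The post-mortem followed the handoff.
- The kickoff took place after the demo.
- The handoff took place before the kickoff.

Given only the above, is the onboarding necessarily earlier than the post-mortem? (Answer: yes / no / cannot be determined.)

No chain of stated constraints runs from the onboarding to the post-mortem, and none runs from the post-mortem to the onboarding either.
So the relative order of the onboarding and the post-mortem is not fixed by the given facts.

cannot be determined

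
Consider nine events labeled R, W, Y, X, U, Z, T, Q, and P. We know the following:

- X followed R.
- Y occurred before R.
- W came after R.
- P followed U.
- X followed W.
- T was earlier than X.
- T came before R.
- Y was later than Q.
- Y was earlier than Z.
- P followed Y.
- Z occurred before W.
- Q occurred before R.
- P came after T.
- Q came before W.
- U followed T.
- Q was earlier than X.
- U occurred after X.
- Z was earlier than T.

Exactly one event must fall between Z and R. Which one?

Tracing the constraints gives Z → T → R, so T sits after Z and before R.
No other event is forced both after Z and before R.

T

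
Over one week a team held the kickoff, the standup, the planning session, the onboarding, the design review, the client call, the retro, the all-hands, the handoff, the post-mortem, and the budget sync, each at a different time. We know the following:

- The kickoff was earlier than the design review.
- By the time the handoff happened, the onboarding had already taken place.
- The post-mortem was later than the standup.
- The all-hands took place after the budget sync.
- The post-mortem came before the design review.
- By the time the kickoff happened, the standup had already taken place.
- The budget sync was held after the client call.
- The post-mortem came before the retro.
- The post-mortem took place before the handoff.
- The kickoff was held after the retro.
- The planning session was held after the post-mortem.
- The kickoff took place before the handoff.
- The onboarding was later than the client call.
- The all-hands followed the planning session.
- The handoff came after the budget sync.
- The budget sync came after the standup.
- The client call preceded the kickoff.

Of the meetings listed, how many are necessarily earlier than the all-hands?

5

Directly stated before the all-hands: the budget sync and the planning session.
The client call reaches the all-hands via the client call → the budget sync → the all-hands.
The post-mortem reaches the all-hands via the post-mortem → the planning session → the all-hands.
The standup reaches the all-hands via the standup → the budget sync → the all-hands.
That's the budget sync, the client call, the planning session, the post-mortem, and the standup — 5 in all.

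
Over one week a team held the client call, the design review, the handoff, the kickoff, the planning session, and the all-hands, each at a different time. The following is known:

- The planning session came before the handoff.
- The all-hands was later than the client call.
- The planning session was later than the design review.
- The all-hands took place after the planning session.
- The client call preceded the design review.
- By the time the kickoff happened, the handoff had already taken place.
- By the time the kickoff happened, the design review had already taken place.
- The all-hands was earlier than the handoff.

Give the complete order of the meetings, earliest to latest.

the client call, the design review, the planning session, the all-hands, the handoff, the kickoff

The constraints fix every adjacent pair, so only one ordering works:
the client call → the design review → the planning session → the all-hands → the handoff → the kickoff.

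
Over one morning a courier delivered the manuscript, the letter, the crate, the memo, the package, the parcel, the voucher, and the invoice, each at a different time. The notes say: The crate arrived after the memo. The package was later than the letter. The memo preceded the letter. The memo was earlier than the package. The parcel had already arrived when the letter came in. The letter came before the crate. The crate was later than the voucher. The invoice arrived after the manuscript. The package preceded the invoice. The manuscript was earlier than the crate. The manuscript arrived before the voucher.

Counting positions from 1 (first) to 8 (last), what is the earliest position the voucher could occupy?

The manuscript must come before the voucher — 1 forced predecessor.
Nothing else is forced ahead of the voucher, so its earliest slot is position 1 + 1 = 2.

2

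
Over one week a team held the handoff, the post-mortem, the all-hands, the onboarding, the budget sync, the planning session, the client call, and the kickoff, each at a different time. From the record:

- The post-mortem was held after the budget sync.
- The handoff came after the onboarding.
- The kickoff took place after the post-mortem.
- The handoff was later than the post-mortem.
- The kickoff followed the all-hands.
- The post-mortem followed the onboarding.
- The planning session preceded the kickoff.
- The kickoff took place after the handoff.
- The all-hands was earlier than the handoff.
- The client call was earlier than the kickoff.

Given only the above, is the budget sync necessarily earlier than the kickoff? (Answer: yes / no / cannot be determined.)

yes

Chain the constraints: the budget sync → the post-mortem → the kickoff. Each link is directly stated, so the budget sync comes before the kickoff.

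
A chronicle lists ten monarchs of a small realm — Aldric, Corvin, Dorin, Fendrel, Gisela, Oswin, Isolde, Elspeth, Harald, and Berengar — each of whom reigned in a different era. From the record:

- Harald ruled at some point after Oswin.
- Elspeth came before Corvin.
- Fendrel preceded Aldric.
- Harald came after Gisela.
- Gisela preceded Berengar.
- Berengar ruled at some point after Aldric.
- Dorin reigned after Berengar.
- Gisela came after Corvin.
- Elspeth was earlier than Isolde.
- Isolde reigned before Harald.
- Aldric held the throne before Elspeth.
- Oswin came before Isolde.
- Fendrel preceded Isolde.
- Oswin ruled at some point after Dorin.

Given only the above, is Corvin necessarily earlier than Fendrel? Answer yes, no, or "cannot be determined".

Tracing the constraints gives Fendrel → Aldric → Elspeth → Corvin, so Fendrel must come before Corvin.
That means Corvin cannot be before Fendrel.

no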